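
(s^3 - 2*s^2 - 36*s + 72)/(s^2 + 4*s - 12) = s - 6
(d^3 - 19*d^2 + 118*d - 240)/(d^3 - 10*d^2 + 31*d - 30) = (d^2 - 14*d + 48)/(d^2 - 5*d + 6)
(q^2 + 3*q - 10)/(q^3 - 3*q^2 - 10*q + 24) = (q + 5)/(q^2 - q - 12)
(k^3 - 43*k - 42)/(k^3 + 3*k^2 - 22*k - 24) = (k - 7)/(k - 4)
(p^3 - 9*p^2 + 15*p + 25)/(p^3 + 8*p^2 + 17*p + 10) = (p^2 - 10*p + 25)/(p^2 + 7*p + 10)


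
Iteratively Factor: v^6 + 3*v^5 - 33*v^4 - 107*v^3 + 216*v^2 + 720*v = (v)*(v^5 + 3*v^4 - 33*v^3 - 107*v^2 + 216*v + 720) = v*(v - 5)*(v^4 + 8*v^3 + 7*v^2 - 72*v - 144) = v*(v - 5)*(v + 3)*(v^3 + 5*v^2 - 8*v - 48) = v*(v - 5)*(v - 3)*(v + 3)*(v^2 + 8*v + 16) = v*(v - 5)*(v - 3)*(v + 3)*(v + 4)*(v + 4)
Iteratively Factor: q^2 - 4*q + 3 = (q - 3)*(q - 1)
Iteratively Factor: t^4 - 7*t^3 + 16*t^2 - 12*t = (t)*(t^3 - 7*t^2 + 16*t - 12) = t*(t - 2)*(t^2 - 5*t + 6) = t*(t - 2)^2*(t - 3)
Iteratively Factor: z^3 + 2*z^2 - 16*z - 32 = (z + 2)*(z^2 - 16) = (z - 4)*(z + 2)*(z + 4)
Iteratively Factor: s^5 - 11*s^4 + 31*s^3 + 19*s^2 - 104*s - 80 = (s + 1)*(s^4 - 12*s^3 + 43*s^2 - 24*s - 80) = (s - 5)*(s + 1)*(s^3 - 7*s^2 + 8*s + 16) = (s - 5)*(s - 4)*(s + 1)*(s^2 - 3*s - 4) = (s - 5)*(s - 4)^2*(s + 1)*(s + 1)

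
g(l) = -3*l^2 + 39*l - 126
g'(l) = 39 - 6*l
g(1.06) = -88.03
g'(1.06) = 32.64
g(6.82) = 0.44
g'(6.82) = -1.92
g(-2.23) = -227.89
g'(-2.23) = 52.38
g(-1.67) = -199.50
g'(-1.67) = 49.02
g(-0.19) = -133.52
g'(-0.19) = 40.14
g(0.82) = -96.04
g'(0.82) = 34.08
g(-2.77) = -257.05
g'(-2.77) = 55.62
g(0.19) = -118.70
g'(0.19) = 37.86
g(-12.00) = -1026.00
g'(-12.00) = 111.00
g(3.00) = -36.00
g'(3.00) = 21.00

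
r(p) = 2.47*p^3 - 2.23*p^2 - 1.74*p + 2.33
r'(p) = 7.41*p^2 - 4.46*p - 1.74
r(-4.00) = -184.47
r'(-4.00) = 134.66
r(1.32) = 1.83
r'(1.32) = 5.28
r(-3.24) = -99.45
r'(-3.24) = 90.50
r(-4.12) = -201.09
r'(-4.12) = 142.42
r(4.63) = 191.62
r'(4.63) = 136.46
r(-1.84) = -17.41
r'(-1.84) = 31.55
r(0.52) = 1.17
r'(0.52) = -2.06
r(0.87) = 0.75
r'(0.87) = -0.01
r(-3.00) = -79.21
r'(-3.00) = 78.33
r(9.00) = 1606.67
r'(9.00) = 558.33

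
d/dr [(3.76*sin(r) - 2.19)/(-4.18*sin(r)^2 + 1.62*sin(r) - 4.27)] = (15.7168*sin(r)^2 - 18.3084*sin(r) - 12.5074)*cos(r)/(17.4724*sin(r)^4 - 13.5432*sin(r)^3 + 38.3216*sin(r)^2 - 13.8348*sin(r) + 18.2329)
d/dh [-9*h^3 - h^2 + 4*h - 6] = -27*h^2 - 2*h + 4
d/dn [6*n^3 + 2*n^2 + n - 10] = 18*n^2 + 4*n + 1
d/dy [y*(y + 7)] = 2*y + 7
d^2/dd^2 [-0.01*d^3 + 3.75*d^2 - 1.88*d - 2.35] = 7.5 - 0.06*d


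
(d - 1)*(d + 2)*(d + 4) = d^3 + 5*d^2 + 2*d - 8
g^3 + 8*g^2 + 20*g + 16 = (g + 2)^2*(g + 4)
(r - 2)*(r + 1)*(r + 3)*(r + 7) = r^4 + 9*r^3 + 9*r^2 - 41*r - 42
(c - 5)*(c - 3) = c^2 - 8*c + 15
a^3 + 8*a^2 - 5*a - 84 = (a - 3)*(a + 4)*(a + 7)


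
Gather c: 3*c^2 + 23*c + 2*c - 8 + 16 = 3*c^2 + 25*c + 8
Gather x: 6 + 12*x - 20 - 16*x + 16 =2 - 4*x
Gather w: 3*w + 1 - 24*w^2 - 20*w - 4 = -24*w^2 - 17*w - 3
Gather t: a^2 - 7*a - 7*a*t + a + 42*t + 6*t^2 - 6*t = a^2 - 6*a + 6*t^2 + t*(36 - 7*a)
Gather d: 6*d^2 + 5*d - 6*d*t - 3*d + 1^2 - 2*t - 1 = 6*d^2 + d*(2 - 6*t) - 2*t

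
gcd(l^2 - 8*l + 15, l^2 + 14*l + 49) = 1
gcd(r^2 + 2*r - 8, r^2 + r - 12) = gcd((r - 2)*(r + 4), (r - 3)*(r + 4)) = r + 4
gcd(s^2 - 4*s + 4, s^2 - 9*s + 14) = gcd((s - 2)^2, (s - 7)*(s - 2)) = s - 2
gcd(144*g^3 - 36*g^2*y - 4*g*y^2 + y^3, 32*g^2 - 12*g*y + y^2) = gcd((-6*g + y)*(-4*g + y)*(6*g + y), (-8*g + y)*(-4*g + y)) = -4*g + y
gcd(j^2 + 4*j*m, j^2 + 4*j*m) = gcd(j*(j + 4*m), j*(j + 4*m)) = j^2 + 4*j*m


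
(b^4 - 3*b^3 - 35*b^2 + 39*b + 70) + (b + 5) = b^4 - 3*b^3 - 35*b^2 + 40*b + 75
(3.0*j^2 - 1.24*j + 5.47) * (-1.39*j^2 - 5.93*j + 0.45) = -4.17*j^4 - 16.0664*j^3 + 1.0999*j^2 - 32.9951*j + 2.4615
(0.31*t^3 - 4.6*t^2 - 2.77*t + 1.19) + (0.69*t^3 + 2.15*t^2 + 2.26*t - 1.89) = 1.0*t^3 - 2.45*t^2 - 0.51*t - 0.7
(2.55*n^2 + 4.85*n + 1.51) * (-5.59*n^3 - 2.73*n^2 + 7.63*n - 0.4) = -14.2545*n^5 - 34.073*n^4 - 2.2249*n^3 + 31.8632*n^2 + 9.5813*n - 0.604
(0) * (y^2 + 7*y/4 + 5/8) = 0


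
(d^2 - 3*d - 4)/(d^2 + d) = (d - 4)/d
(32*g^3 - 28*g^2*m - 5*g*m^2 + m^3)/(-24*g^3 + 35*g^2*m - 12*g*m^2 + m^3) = (-4*g - m)/(3*g - m)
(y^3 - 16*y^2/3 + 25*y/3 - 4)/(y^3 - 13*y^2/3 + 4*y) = (y - 1)/y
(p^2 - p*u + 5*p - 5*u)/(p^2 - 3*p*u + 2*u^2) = (p + 5)/(p - 2*u)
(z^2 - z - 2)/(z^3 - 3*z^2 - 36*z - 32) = (z - 2)/(z^2 - 4*z - 32)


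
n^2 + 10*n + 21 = (n + 3)*(n + 7)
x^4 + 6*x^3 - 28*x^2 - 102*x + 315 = (x - 3)^2*(x + 5)*(x + 7)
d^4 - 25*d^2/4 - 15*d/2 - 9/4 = (d - 3)*(d + 1/2)*(d + 1)*(d + 3/2)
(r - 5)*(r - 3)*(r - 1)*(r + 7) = r^4 - 2*r^3 - 40*r^2 + 146*r - 105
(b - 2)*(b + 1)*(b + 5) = b^3 + 4*b^2 - 7*b - 10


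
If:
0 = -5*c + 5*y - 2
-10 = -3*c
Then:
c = 10/3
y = 56/15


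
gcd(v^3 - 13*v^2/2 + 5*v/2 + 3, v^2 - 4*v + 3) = v - 1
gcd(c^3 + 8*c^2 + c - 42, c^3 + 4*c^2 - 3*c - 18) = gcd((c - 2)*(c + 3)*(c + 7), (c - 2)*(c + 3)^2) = c^2 + c - 6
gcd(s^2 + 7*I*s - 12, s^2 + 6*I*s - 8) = s + 4*I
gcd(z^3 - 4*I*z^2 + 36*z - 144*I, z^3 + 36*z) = z^2 + 36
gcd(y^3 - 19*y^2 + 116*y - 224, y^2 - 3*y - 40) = y - 8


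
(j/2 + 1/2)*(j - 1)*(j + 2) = j^3/2 + j^2 - j/2 - 1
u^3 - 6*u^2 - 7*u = u*(u - 7)*(u + 1)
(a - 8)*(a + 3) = a^2 - 5*a - 24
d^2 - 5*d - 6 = (d - 6)*(d + 1)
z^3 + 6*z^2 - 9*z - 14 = (z - 2)*(z + 1)*(z + 7)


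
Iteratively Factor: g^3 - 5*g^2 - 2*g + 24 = (g - 4)*(g^2 - g - 6) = (g - 4)*(g - 3)*(g + 2)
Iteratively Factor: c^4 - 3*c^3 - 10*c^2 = (c)*(c^3 - 3*c^2 - 10*c) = c^2*(c^2 - 3*c - 10) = c^2*(c - 5)*(c + 2)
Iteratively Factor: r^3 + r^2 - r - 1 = (r + 1)*(r^2 - 1) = (r + 1)^2*(r - 1)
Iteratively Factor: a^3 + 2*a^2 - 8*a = (a)*(a^2 + 2*a - 8) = a*(a - 2)*(a + 4)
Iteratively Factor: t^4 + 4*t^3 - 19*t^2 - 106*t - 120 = (t + 4)*(t^3 - 19*t - 30) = (t + 3)*(t + 4)*(t^2 - 3*t - 10) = (t + 2)*(t + 3)*(t + 4)*(t - 5)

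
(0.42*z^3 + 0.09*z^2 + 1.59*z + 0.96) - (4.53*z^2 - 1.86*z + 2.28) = 0.42*z^3 - 4.44*z^2 + 3.45*z - 1.32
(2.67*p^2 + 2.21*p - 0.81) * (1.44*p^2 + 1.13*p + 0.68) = 3.8448*p^4 + 6.1995*p^3 + 3.1465*p^2 + 0.5875*p - 0.5508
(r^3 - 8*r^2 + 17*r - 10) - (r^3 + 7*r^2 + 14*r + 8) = -15*r^2 + 3*r - 18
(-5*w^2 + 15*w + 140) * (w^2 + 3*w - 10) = -5*w^4 + 235*w^2 + 270*w - 1400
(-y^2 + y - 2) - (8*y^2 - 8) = -9*y^2 + y + 6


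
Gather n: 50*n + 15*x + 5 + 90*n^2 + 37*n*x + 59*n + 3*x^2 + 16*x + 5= 90*n^2 + n*(37*x + 109) + 3*x^2 + 31*x + 10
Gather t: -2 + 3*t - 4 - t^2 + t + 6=-t^2 + 4*t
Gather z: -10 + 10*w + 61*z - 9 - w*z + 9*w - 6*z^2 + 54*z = 19*w - 6*z^2 + z*(115 - w) - 19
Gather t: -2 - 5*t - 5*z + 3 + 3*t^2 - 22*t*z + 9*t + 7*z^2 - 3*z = 3*t^2 + t*(4 - 22*z) + 7*z^2 - 8*z + 1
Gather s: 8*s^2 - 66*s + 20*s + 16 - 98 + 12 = 8*s^2 - 46*s - 70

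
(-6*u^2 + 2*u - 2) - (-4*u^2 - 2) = -2*u^2 + 2*u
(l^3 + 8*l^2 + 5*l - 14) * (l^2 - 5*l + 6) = l^5 + 3*l^4 - 29*l^3 + 9*l^2 + 100*l - 84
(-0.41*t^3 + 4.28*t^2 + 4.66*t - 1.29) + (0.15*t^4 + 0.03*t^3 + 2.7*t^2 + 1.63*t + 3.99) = 0.15*t^4 - 0.38*t^3 + 6.98*t^2 + 6.29*t + 2.7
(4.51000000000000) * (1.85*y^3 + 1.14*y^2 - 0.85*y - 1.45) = 8.3435*y^3 + 5.1414*y^2 - 3.8335*y - 6.5395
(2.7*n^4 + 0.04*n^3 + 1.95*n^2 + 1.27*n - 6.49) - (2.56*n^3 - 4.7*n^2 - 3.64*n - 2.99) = 2.7*n^4 - 2.52*n^3 + 6.65*n^2 + 4.91*n - 3.5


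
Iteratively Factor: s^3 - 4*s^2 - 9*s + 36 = (s + 3)*(s^2 - 7*s + 12) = (s - 4)*(s + 3)*(s - 3)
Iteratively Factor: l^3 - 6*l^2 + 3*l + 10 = (l - 5)*(l^2 - l - 2) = (l - 5)*(l + 1)*(l - 2)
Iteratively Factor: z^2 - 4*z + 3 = (z - 3)*(z - 1)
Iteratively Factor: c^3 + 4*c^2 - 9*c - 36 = (c - 3)*(c^2 + 7*c + 12) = (c - 3)*(c + 3)*(c + 4)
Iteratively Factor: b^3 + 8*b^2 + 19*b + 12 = (b + 3)*(b^2 + 5*b + 4) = (b + 1)*(b + 3)*(b + 4)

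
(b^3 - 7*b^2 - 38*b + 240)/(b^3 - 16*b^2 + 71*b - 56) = (b^2 + b - 30)/(b^2 - 8*b + 7)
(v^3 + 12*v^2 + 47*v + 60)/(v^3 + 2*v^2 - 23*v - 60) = (v + 5)/(v - 5)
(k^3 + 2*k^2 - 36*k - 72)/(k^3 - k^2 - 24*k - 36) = (k + 6)/(k + 3)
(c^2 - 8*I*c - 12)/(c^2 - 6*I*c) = (c - 2*I)/c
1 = 1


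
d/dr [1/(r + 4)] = -1/(r + 4)^2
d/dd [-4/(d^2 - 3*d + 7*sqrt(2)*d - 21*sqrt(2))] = 4*(2*d - 3 + 7*sqrt(2))/(d^2 - 3*d + 7*sqrt(2)*d - 21*sqrt(2))^2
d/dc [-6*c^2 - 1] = -12*c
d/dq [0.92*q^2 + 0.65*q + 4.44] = 1.84*q + 0.65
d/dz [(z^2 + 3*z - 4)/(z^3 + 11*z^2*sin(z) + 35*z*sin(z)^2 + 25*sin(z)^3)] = ((z + sin(z))*(z + 5*sin(z))^2*(2*z + 3) + (-z^2 - 3*z + 4)*(11*z^2*cos(z) + 3*z^2 + 22*z*sin(z) + 35*z*sin(2*z) + 75*sin(z)^2*cos(z) + 35*sin(z)^2))/((z + sin(z))^2*(z + 5*sin(z))^4)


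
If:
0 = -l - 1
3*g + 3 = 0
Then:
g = -1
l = -1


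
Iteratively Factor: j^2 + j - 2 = (j - 1)*(j + 2)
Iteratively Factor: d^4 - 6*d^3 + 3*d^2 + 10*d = (d)*(d^3 - 6*d^2 + 3*d + 10) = d*(d - 5)*(d^2 - d - 2) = d*(d - 5)*(d + 1)*(d - 2)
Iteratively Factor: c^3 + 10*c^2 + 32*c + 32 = (c + 4)*(c^2 + 6*c + 8) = (c + 2)*(c + 4)*(c + 4)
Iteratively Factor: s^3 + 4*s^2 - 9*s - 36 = (s + 3)*(s^2 + s - 12) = (s + 3)*(s + 4)*(s - 3)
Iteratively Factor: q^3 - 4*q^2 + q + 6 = (q - 3)*(q^2 - q - 2) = (q - 3)*(q - 2)*(q + 1)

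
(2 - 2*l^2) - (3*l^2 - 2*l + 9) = -5*l^2 + 2*l - 7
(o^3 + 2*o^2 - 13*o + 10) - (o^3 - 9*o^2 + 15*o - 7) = 11*o^2 - 28*o + 17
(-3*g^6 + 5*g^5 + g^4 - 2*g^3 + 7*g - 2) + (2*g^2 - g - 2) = -3*g^6 + 5*g^5 + g^4 - 2*g^3 + 2*g^2 + 6*g - 4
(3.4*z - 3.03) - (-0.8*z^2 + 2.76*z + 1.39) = 0.8*z^2 + 0.64*z - 4.42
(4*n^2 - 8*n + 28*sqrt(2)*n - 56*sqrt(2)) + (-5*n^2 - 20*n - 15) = -n^2 - 28*n + 28*sqrt(2)*n - 56*sqrt(2) - 15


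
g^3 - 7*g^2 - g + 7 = (g - 7)*(g - 1)*(g + 1)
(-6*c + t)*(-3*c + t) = 18*c^2 - 9*c*t + t^2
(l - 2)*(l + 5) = l^2 + 3*l - 10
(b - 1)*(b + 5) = b^2 + 4*b - 5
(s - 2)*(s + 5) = s^2 + 3*s - 10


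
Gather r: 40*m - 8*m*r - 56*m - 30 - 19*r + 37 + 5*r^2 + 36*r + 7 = -16*m + 5*r^2 + r*(17 - 8*m) + 14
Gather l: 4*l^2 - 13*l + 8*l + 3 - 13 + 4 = 4*l^2 - 5*l - 6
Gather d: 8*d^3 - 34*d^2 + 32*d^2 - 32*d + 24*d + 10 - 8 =8*d^3 - 2*d^2 - 8*d + 2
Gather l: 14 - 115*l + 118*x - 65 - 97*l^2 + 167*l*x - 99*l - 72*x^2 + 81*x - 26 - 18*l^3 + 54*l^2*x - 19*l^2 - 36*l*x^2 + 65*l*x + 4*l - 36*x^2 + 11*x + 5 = -18*l^3 + l^2*(54*x - 116) + l*(-36*x^2 + 232*x - 210) - 108*x^2 + 210*x - 72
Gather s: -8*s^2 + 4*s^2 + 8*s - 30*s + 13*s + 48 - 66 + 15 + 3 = -4*s^2 - 9*s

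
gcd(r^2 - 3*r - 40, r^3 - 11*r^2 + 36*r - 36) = 1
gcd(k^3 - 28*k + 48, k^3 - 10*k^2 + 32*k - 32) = k^2 - 6*k + 8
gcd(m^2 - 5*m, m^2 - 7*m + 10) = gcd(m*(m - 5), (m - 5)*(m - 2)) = m - 5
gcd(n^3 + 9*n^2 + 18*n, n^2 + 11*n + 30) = n + 6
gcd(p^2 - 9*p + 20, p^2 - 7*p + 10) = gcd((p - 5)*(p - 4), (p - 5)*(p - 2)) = p - 5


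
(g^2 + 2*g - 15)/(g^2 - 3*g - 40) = (g - 3)/(g - 8)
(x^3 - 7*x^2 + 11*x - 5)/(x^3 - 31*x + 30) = (x - 1)/(x + 6)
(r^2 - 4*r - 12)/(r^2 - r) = (r^2 - 4*r - 12)/(r*(r - 1))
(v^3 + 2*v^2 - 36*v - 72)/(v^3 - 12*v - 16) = (v^2 - 36)/(v^2 - 2*v - 8)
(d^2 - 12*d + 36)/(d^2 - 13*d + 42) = (d - 6)/(d - 7)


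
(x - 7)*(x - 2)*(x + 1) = x^3 - 8*x^2 + 5*x + 14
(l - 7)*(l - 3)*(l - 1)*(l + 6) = l^4 - 5*l^3 - 35*l^2 + 165*l - 126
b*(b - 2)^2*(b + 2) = b^4 - 2*b^3 - 4*b^2 + 8*b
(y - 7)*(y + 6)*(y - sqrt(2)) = y^3 - sqrt(2)*y^2 - y^2 - 42*y + sqrt(2)*y + 42*sqrt(2)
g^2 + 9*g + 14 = (g + 2)*(g + 7)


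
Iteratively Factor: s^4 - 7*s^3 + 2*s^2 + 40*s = (s - 4)*(s^3 - 3*s^2 - 10*s) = s*(s - 4)*(s^2 - 3*s - 10) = s*(s - 5)*(s - 4)*(s + 2)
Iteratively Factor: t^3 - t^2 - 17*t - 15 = (t - 5)*(t^2 + 4*t + 3) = (t - 5)*(t + 1)*(t + 3)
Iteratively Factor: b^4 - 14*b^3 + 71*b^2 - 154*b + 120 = (b - 4)*(b^3 - 10*b^2 + 31*b - 30) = (b - 5)*(b - 4)*(b^2 - 5*b + 6) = (b - 5)*(b - 4)*(b - 3)*(b - 2)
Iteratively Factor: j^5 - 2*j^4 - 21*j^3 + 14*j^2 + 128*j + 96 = (j - 4)*(j^4 + 2*j^3 - 13*j^2 - 38*j - 24) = (j - 4)*(j + 3)*(j^3 - j^2 - 10*j - 8) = (j - 4)^2*(j + 3)*(j^2 + 3*j + 2) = (j - 4)^2*(j + 1)*(j + 3)*(j + 2)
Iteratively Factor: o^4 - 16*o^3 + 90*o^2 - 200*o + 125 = (o - 5)*(o^3 - 11*o^2 + 35*o - 25) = (o - 5)^2*(o^2 - 6*o + 5) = (o - 5)^3*(o - 1)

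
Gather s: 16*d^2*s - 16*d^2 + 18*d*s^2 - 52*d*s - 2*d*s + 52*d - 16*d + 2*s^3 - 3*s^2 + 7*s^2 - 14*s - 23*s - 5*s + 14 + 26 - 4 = -16*d^2 + 36*d + 2*s^3 + s^2*(18*d + 4) + s*(16*d^2 - 54*d - 42) + 36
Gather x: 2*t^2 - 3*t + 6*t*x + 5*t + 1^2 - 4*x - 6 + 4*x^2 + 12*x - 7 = 2*t^2 + 2*t + 4*x^2 + x*(6*t + 8) - 12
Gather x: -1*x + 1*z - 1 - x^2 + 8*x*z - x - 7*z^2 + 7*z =-x^2 + x*(8*z - 2) - 7*z^2 + 8*z - 1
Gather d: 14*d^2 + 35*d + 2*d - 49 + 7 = 14*d^2 + 37*d - 42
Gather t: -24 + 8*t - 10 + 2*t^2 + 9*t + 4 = 2*t^2 + 17*t - 30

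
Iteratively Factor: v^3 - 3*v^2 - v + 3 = (v + 1)*(v^2 - 4*v + 3) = (v - 1)*(v + 1)*(v - 3)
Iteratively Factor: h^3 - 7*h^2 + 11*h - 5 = (h - 5)*(h^2 - 2*h + 1) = (h - 5)*(h - 1)*(h - 1)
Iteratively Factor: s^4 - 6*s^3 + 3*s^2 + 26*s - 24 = (s - 1)*(s^3 - 5*s^2 - 2*s + 24) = (s - 3)*(s - 1)*(s^2 - 2*s - 8) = (s - 4)*(s - 3)*(s - 1)*(s + 2)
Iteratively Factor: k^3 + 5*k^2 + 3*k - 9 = (k + 3)*(k^2 + 2*k - 3) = (k + 3)^2*(k - 1)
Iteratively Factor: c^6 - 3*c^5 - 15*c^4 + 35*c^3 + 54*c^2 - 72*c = (c + 3)*(c^5 - 6*c^4 + 3*c^3 + 26*c^2 - 24*c) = (c + 2)*(c + 3)*(c^4 - 8*c^3 + 19*c^2 - 12*c) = (c - 3)*(c + 2)*(c + 3)*(c^3 - 5*c^2 + 4*c) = c*(c - 3)*(c + 2)*(c + 3)*(c^2 - 5*c + 4) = c*(c - 4)*(c - 3)*(c + 2)*(c + 3)*(c - 1)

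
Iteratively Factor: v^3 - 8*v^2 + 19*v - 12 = (v - 1)*(v^2 - 7*v + 12) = (v - 4)*(v - 1)*(v - 3)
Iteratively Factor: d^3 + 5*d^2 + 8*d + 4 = (d + 2)*(d^2 + 3*d + 2) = (d + 2)^2*(d + 1)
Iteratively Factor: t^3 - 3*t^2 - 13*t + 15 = (t - 1)*(t^2 - 2*t - 15) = (t - 1)*(t + 3)*(t - 5)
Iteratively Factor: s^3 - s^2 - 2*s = (s)*(s^2 - s - 2) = s*(s - 2)*(s + 1)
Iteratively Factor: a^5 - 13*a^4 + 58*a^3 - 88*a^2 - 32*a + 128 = (a - 4)*(a^4 - 9*a^3 + 22*a^2 - 32) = (a - 4)*(a - 2)*(a^3 - 7*a^2 + 8*a + 16) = (a - 4)^2*(a - 2)*(a^2 - 3*a - 4) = (a - 4)^3*(a - 2)*(a + 1)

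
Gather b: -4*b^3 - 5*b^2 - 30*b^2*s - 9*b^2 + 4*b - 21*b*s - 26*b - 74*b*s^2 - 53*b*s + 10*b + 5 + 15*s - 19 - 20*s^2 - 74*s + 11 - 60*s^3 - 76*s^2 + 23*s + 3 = -4*b^3 + b^2*(-30*s - 14) + b*(-74*s^2 - 74*s - 12) - 60*s^3 - 96*s^2 - 36*s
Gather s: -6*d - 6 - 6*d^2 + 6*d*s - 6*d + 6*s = -6*d^2 - 12*d + s*(6*d + 6) - 6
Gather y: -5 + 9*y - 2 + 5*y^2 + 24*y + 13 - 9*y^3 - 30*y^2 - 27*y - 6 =-9*y^3 - 25*y^2 + 6*y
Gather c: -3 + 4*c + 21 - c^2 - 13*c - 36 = -c^2 - 9*c - 18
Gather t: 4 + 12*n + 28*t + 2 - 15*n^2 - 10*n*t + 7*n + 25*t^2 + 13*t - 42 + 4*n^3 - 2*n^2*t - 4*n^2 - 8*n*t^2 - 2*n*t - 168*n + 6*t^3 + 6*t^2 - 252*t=4*n^3 - 19*n^2 - 149*n + 6*t^3 + t^2*(31 - 8*n) + t*(-2*n^2 - 12*n - 211) - 36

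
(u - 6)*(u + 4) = u^2 - 2*u - 24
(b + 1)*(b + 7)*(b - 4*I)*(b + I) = b^4 + 8*b^3 - 3*I*b^3 + 11*b^2 - 24*I*b^2 + 32*b - 21*I*b + 28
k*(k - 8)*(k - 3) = k^3 - 11*k^2 + 24*k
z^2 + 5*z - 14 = (z - 2)*(z + 7)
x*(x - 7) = x^2 - 7*x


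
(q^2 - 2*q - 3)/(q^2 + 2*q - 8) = (q^2 - 2*q - 3)/(q^2 + 2*q - 8)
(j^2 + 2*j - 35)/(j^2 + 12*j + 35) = (j - 5)/(j + 5)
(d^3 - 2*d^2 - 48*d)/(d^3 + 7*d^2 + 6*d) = (d - 8)/(d + 1)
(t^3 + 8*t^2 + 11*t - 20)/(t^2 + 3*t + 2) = (t^3 + 8*t^2 + 11*t - 20)/(t^2 + 3*t + 2)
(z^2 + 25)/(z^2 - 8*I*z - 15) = (z + 5*I)/(z - 3*I)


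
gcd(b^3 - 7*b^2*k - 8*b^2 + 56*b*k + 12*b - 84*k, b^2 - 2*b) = b - 2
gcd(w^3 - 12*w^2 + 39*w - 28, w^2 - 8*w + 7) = w^2 - 8*w + 7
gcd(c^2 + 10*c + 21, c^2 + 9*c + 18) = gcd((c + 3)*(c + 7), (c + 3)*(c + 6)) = c + 3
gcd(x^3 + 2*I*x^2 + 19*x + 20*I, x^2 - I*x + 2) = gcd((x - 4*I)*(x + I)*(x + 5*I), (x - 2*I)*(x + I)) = x + I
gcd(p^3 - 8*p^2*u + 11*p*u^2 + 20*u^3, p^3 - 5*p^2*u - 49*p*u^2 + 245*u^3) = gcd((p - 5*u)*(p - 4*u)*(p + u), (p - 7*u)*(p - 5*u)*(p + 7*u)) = p - 5*u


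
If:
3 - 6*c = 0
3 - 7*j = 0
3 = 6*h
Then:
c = 1/2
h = 1/2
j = 3/7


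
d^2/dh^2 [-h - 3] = 0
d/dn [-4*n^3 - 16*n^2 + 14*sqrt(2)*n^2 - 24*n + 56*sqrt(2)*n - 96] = -12*n^2 - 32*n + 28*sqrt(2)*n - 24 + 56*sqrt(2)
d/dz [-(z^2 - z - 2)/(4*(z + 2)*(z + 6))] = (-9*z^2 - 28*z - 4)/(4*(z^4 + 16*z^3 + 88*z^2 + 192*z + 144))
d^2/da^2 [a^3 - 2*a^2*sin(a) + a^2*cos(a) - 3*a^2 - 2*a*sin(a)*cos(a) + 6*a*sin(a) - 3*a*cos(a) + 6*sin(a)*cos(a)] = 2*a^2*sin(a) - a^2*cos(a) - 10*a*sin(a) + 4*a*sin(2*a) - 5*a*cos(a) + 6*a + 2*sin(a) - 12*sin(2*a) + 14*cos(a) - 4*cos(2*a) - 6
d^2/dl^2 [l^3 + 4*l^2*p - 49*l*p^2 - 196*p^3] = 6*l + 8*p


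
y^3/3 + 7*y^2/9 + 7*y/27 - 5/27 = (y/3 + 1/3)*(y - 1/3)*(y + 5/3)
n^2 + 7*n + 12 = (n + 3)*(n + 4)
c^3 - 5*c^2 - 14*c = c*(c - 7)*(c + 2)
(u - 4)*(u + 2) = u^2 - 2*u - 8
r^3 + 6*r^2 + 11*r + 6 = (r + 1)*(r + 2)*(r + 3)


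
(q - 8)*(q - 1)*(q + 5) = q^3 - 4*q^2 - 37*q + 40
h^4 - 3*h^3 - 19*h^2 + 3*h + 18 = (h - 6)*(h - 1)*(h + 1)*(h + 3)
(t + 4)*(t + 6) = t^2 + 10*t + 24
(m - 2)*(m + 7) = m^2 + 5*m - 14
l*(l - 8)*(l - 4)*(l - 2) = l^4 - 14*l^3 + 56*l^2 - 64*l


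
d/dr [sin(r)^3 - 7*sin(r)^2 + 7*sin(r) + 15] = (3*sin(r)^2 - 14*sin(r) + 7)*cos(r)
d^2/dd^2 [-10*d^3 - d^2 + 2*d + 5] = -60*d - 2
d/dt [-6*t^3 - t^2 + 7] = 2*t*(-9*t - 1)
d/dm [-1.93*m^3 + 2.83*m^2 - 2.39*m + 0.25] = -5.79*m^2 + 5.66*m - 2.39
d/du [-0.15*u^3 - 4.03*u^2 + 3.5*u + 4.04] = -0.45*u^2 - 8.06*u + 3.5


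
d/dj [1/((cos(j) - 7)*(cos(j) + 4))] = (2*cos(j) - 3)*sin(j)/((cos(j) - 7)^2*(cos(j) + 4)^2)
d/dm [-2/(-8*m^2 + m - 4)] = 2*(1 - 16*m)/(8*m^2 - m + 4)^2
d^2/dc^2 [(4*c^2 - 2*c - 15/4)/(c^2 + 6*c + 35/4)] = 8*(-416*c^3 - 1860*c^2 - 240*c + 4945)/(64*c^6 + 1152*c^5 + 8592*c^4 + 33984*c^3 + 75180*c^2 + 88200*c + 42875)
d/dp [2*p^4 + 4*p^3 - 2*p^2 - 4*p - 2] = 8*p^3 + 12*p^2 - 4*p - 4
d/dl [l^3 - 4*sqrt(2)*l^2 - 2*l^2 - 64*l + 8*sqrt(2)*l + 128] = 3*l^2 - 8*sqrt(2)*l - 4*l - 64 + 8*sqrt(2)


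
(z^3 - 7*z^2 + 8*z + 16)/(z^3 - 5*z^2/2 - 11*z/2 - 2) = 2*(z - 4)/(2*z + 1)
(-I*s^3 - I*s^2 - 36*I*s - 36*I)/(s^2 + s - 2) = I*(-s^3 - s^2 - 36*s - 36)/(s^2 + s - 2)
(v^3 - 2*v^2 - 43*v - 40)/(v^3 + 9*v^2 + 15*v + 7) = (v^2 - 3*v - 40)/(v^2 + 8*v + 7)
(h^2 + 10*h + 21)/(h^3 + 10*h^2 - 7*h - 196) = (h + 3)/(h^2 + 3*h - 28)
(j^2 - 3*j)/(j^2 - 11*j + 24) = j/(j - 8)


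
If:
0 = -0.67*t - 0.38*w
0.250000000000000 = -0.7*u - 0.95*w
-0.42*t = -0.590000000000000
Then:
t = 1.40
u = 3.00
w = -2.48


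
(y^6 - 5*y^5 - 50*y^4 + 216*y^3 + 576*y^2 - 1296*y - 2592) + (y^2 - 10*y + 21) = y^6 - 5*y^5 - 50*y^4 + 216*y^3 + 577*y^2 - 1306*y - 2571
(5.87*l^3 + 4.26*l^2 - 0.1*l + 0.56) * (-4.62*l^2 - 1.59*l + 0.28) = -27.1194*l^5 - 29.0145*l^4 - 4.6678*l^3 - 1.2354*l^2 - 0.9184*l + 0.1568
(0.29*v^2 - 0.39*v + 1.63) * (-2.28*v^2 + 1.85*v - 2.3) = -0.6612*v^4 + 1.4257*v^3 - 5.1049*v^2 + 3.9125*v - 3.749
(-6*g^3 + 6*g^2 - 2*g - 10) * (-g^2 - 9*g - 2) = 6*g^5 + 48*g^4 - 40*g^3 + 16*g^2 + 94*g + 20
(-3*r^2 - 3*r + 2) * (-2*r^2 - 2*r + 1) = 6*r^4 + 12*r^3 - r^2 - 7*r + 2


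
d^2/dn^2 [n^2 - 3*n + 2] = 2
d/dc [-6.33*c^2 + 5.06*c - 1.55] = 5.06 - 12.66*c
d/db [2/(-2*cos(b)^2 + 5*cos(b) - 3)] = 2*(5 - 4*cos(b))*sin(b)/(-5*cos(b) + cos(2*b) + 4)^2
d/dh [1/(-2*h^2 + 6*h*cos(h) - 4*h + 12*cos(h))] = (3*h*sin(h) + 2*h + 6*sin(h) - 3*cos(h) + 2)/(2*(h + 2)^2*(h - 3*cos(h))^2)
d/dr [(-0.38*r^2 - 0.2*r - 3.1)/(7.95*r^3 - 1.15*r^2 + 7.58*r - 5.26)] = (3.021*r^4 + 3.18*r^3 + 70.8246*r^2 - 3.1324*r + 24.55)/(63.2025*r^6 - 18.285*r^5 + 121.8445*r^4 - 101.068*r^3 + 69.5544*r^2 - 79.7416*r + 27.6676)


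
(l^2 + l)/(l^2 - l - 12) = l*(l + 1)/(l^2 - l - 12)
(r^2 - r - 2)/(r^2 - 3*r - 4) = (r - 2)/(r - 4)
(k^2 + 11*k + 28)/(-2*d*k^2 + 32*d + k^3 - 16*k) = (-k - 7)/(2*d*k - 8*d - k^2 + 4*k)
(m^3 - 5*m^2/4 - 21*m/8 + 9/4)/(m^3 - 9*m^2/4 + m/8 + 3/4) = (2*m + 3)/(2*m + 1)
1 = 1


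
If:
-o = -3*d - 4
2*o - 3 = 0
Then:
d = -5/6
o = 3/2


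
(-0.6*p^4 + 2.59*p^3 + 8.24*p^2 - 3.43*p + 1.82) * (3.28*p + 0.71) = -1.968*p^5 + 8.0692*p^4 + 28.8661*p^3 - 5.4*p^2 + 3.5343*p + 1.2922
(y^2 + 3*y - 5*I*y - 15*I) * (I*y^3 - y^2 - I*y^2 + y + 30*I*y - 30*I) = I*y^5 + 4*y^4 + 2*I*y^4 + 8*y^3 + 32*I*y^3 + 138*y^2 + 70*I*y^2 + 300*y - 105*I*y - 450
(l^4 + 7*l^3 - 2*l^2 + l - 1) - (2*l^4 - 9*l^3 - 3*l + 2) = -l^4 + 16*l^3 - 2*l^2 + 4*l - 3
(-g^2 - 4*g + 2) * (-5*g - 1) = 5*g^3 + 21*g^2 - 6*g - 2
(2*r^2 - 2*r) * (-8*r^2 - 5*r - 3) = -16*r^4 + 6*r^3 + 4*r^2 + 6*r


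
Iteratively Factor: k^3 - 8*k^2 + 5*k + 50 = (k + 2)*(k^2 - 10*k + 25) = (k - 5)*(k + 2)*(k - 5)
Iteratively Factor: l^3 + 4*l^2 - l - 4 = (l - 1)*(l^2 + 5*l + 4) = (l - 1)*(l + 1)*(l + 4)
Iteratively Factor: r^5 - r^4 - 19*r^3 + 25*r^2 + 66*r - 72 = (r - 1)*(r^4 - 19*r^2 + 6*r + 72) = (r - 3)*(r - 1)*(r^3 + 3*r^2 - 10*r - 24) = (r - 3)^2*(r - 1)*(r^2 + 6*r + 8) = (r - 3)^2*(r - 1)*(r + 2)*(r + 4)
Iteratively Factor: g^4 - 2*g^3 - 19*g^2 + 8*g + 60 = (g - 2)*(g^3 - 19*g - 30) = (g - 2)*(g + 3)*(g^2 - 3*g - 10) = (g - 5)*(g - 2)*(g + 3)*(g + 2)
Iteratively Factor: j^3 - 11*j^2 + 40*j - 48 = (j - 3)*(j^2 - 8*j + 16) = (j - 4)*(j - 3)*(j - 4)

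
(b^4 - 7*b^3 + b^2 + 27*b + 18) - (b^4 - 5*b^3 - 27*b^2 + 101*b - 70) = -2*b^3 + 28*b^2 - 74*b + 88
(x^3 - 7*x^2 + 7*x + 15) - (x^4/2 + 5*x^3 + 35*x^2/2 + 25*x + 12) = -x^4/2 - 4*x^3 - 49*x^2/2 - 18*x + 3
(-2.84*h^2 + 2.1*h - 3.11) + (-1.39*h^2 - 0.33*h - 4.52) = -4.23*h^2 + 1.77*h - 7.63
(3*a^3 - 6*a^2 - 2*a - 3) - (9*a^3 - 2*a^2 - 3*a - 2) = -6*a^3 - 4*a^2 + a - 1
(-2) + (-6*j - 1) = -6*j - 3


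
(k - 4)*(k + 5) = k^2 + k - 20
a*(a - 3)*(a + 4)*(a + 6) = a^4 + 7*a^3 - 6*a^2 - 72*a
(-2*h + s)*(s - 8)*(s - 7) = -2*h*s^2 + 30*h*s - 112*h + s^3 - 15*s^2 + 56*s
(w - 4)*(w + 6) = w^2 + 2*w - 24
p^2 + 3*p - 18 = (p - 3)*(p + 6)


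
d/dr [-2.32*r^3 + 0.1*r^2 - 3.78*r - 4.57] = -6.96*r^2 + 0.2*r - 3.78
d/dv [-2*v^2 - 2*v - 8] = -4*v - 2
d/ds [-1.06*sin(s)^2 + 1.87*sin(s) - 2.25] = (1.87 - 2.12*sin(s))*cos(s)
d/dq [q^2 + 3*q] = 2*q + 3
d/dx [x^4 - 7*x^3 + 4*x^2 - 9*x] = 4*x^3 - 21*x^2 + 8*x - 9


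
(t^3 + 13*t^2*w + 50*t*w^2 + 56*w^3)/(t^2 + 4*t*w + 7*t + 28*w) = (t^2 + 9*t*w + 14*w^2)/(t + 7)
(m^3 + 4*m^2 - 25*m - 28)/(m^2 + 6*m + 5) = (m^2 + 3*m - 28)/(m + 5)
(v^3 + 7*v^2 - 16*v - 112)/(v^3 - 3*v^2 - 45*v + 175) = (v^2 - 16)/(v^2 - 10*v + 25)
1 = 1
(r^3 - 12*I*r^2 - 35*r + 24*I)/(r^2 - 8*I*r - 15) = (r^2 - 9*I*r - 8)/(r - 5*I)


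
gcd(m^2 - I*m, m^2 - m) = m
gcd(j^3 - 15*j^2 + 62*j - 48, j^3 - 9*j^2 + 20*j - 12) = j^2 - 7*j + 6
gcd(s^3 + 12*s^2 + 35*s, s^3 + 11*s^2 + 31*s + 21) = s + 7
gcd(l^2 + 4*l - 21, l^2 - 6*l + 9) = l - 3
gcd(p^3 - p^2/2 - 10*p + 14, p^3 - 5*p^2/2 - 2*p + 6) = p^2 - 4*p + 4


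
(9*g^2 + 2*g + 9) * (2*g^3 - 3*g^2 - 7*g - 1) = 18*g^5 - 23*g^4 - 51*g^3 - 50*g^2 - 65*g - 9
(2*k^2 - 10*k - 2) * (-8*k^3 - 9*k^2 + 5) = -16*k^5 + 62*k^4 + 106*k^3 + 28*k^2 - 50*k - 10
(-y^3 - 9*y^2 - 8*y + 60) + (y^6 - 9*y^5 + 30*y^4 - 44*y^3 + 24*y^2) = y^6 - 9*y^5 + 30*y^4 - 45*y^3 + 15*y^2 - 8*y + 60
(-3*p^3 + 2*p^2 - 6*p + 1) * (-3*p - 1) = 9*p^4 - 3*p^3 + 16*p^2 + 3*p - 1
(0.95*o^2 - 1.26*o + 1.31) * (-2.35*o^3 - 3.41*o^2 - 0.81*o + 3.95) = -2.2325*o^5 - 0.2785*o^4 + 0.4486*o^3 + 0.306*o^2 - 6.0381*o + 5.1745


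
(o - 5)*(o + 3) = o^2 - 2*o - 15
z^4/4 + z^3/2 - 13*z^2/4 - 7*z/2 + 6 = (z/4 + 1)*(z - 3)*(z - 1)*(z + 2)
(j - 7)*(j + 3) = j^2 - 4*j - 21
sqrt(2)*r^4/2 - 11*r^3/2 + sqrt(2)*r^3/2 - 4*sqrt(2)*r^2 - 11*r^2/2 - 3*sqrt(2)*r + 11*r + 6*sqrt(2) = (r - 1)*(r - 6*sqrt(2))*(r + sqrt(2)/2)*(sqrt(2)*r/2 + sqrt(2))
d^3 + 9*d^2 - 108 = (d - 3)*(d + 6)^2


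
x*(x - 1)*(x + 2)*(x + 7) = x^4 + 8*x^3 + 5*x^2 - 14*x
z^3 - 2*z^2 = z^2*(z - 2)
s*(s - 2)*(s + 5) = s^3 + 3*s^2 - 10*s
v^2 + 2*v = v*(v + 2)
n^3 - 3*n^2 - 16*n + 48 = (n - 4)*(n - 3)*(n + 4)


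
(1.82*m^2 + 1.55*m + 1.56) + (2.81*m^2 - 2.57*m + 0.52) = 4.63*m^2 - 1.02*m + 2.08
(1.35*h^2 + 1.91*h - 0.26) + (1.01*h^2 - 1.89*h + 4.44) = 2.36*h^2 + 0.02*h + 4.18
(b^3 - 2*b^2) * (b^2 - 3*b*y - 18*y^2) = b^5 - 3*b^4*y - 2*b^4 - 18*b^3*y^2 + 6*b^3*y + 36*b^2*y^2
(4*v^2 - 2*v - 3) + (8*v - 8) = 4*v^2 + 6*v - 11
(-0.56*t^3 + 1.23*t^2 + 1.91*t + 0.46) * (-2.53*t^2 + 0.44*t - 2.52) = 1.4168*t^5 - 3.3583*t^4 - 2.8799*t^3 - 3.423*t^2 - 4.6108*t - 1.1592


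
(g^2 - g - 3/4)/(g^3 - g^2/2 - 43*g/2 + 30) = (g + 1/2)/(g^2 + g - 20)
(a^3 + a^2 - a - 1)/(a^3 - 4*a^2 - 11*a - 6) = (a - 1)/(a - 6)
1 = 1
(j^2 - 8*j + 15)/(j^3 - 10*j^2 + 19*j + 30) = (j - 3)/(j^2 - 5*j - 6)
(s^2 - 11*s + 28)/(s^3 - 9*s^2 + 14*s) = (s - 4)/(s*(s - 2))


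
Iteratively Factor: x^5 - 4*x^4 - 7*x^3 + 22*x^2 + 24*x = (x)*(x^4 - 4*x^3 - 7*x^2 + 22*x + 24) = x*(x + 1)*(x^3 - 5*x^2 - 2*x + 24) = x*(x - 3)*(x + 1)*(x^2 - 2*x - 8) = x*(x - 4)*(x - 3)*(x + 1)*(x + 2)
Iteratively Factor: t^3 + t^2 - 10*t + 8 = (t - 1)*(t^2 + 2*t - 8) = (t - 2)*(t - 1)*(t + 4)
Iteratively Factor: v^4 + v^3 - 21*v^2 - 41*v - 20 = (v + 1)*(v^3 - 21*v - 20) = (v - 5)*(v + 1)*(v^2 + 5*v + 4) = (v - 5)*(v + 1)^2*(v + 4)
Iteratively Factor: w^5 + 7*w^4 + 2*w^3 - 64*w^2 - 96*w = (w + 4)*(w^4 + 3*w^3 - 10*w^2 - 24*w) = (w - 3)*(w + 4)*(w^3 + 6*w^2 + 8*w) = (w - 3)*(w + 2)*(w + 4)*(w^2 + 4*w) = (w - 3)*(w + 2)*(w + 4)^2*(w)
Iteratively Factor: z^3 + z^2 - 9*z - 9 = (z + 3)*(z^2 - 2*z - 3) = (z - 3)*(z + 3)*(z + 1)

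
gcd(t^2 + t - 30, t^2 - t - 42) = t + 6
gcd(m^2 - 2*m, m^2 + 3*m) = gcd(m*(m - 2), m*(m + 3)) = m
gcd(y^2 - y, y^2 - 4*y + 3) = y - 1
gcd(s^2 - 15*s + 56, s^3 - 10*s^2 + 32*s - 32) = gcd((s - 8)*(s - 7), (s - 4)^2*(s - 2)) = 1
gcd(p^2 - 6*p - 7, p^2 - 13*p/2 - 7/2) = p - 7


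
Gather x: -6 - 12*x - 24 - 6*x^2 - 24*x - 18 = -6*x^2 - 36*x - 48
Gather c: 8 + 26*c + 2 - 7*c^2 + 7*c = -7*c^2 + 33*c + 10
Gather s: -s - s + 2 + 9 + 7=18 - 2*s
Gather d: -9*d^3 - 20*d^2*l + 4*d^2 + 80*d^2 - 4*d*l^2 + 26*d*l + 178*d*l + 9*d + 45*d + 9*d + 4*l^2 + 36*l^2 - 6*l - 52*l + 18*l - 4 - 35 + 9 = -9*d^3 + d^2*(84 - 20*l) + d*(-4*l^2 + 204*l + 63) + 40*l^2 - 40*l - 30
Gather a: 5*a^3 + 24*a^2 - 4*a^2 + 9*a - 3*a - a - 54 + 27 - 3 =5*a^3 + 20*a^2 + 5*a - 30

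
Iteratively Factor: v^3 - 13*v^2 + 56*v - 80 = (v - 4)*(v^2 - 9*v + 20) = (v - 4)^2*(v - 5)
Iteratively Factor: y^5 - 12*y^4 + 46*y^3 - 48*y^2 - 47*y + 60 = (y - 4)*(y^4 - 8*y^3 + 14*y^2 + 8*y - 15) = (y - 5)*(y - 4)*(y^3 - 3*y^2 - y + 3) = (y - 5)*(y - 4)*(y - 3)*(y^2 - 1) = (y - 5)*(y - 4)*(y - 3)*(y - 1)*(y + 1)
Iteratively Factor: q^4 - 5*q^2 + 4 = (q + 2)*(q^3 - 2*q^2 - q + 2) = (q - 2)*(q + 2)*(q^2 - 1) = (q - 2)*(q + 1)*(q + 2)*(q - 1)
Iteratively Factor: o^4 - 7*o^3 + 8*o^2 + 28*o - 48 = (o - 2)*(o^3 - 5*o^2 - 2*o + 24) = (o - 2)*(o + 2)*(o^2 - 7*o + 12) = (o - 3)*(o - 2)*(o + 2)*(o - 4)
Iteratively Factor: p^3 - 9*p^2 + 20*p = (p - 4)*(p^2 - 5*p) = (p - 5)*(p - 4)*(p)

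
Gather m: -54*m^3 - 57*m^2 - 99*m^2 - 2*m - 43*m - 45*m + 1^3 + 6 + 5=-54*m^3 - 156*m^2 - 90*m + 12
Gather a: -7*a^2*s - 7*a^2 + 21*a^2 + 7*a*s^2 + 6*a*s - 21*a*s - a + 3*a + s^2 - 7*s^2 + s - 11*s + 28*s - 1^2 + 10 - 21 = a^2*(14 - 7*s) + a*(7*s^2 - 15*s + 2) - 6*s^2 + 18*s - 12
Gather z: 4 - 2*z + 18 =22 - 2*z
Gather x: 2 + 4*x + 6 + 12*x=16*x + 8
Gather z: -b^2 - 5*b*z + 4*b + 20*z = -b^2 + 4*b + z*(20 - 5*b)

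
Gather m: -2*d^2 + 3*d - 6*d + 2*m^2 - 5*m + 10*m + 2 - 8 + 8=-2*d^2 - 3*d + 2*m^2 + 5*m + 2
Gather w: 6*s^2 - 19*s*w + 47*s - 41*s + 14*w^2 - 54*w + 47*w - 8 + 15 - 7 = 6*s^2 + 6*s + 14*w^2 + w*(-19*s - 7)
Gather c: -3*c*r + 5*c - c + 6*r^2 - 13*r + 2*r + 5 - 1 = c*(4 - 3*r) + 6*r^2 - 11*r + 4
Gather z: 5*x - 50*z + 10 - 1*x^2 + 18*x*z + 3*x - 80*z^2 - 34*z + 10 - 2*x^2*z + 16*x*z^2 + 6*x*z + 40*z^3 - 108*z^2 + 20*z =-x^2 + 8*x + 40*z^3 + z^2*(16*x - 188) + z*(-2*x^2 + 24*x - 64) + 20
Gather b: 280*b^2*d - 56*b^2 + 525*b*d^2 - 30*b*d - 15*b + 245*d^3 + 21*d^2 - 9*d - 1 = b^2*(280*d - 56) + b*(525*d^2 - 30*d - 15) + 245*d^3 + 21*d^2 - 9*d - 1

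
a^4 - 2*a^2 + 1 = (a - 1)^2*(a + 1)^2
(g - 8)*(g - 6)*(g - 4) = g^3 - 18*g^2 + 104*g - 192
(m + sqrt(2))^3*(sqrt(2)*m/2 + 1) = sqrt(2)*m^4/2 + 4*m^3 + 6*sqrt(2)*m^2 + 8*m + 2*sqrt(2)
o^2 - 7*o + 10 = (o - 5)*(o - 2)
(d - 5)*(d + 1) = d^2 - 4*d - 5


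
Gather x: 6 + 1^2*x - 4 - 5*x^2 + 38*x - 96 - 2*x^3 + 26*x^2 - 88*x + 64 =-2*x^3 + 21*x^2 - 49*x - 30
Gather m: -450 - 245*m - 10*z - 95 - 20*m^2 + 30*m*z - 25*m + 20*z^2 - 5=-20*m^2 + m*(30*z - 270) + 20*z^2 - 10*z - 550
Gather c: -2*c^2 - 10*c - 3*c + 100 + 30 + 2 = -2*c^2 - 13*c + 132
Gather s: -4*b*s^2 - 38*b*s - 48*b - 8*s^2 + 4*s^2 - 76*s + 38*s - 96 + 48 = -48*b + s^2*(-4*b - 4) + s*(-38*b - 38) - 48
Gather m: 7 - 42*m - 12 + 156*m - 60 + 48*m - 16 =162*m - 81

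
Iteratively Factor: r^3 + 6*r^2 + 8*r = (r + 2)*(r^2 + 4*r) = r*(r + 2)*(r + 4)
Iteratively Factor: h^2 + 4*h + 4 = (h + 2)*(h + 2)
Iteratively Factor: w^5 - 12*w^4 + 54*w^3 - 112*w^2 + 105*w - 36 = (w - 3)*(w^4 - 9*w^3 + 27*w^2 - 31*w + 12) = (w - 4)*(w - 3)*(w^3 - 5*w^2 + 7*w - 3) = (w - 4)*(w - 3)*(w - 1)*(w^2 - 4*w + 3) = (w - 4)*(w - 3)^2*(w - 1)*(w - 1)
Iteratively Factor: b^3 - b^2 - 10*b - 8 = (b + 1)*(b^2 - 2*b - 8) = (b + 1)*(b + 2)*(b - 4)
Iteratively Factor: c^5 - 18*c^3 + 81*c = (c - 3)*(c^4 + 3*c^3 - 9*c^2 - 27*c) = (c - 3)*(c + 3)*(c^3 - 9*c) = (c - 3)^2*(c + 3)*(c^2 + 3*c) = c*(c - 3)^2*(c + 3)*(c + 3)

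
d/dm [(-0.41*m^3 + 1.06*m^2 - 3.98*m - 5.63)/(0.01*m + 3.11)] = (-0.0082*m^3 - 3.8147*m^2 + 6.5932*m - 12.3215)/(0.0001*m^2 + 0.0622*m + 9.6721)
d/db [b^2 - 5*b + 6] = 2*b - 5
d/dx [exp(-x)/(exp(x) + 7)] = (-2*exp(x) - 7)*exp(-x)/(exp(2*x) + 14*exp(x) + 49)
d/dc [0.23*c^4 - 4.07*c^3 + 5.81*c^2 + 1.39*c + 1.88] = 0.92*c^3 - 12.21*c^2 + 11.62*c + 1.39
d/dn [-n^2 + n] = 1 - 2*n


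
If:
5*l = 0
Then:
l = 0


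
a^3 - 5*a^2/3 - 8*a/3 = a*(a - 8/3)*(a + 1)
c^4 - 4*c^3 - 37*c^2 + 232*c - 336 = (c - 4)^2*(c - 3)*(c + 7)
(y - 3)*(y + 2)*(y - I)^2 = y^4 - y^3 - 2*I*y^3 - 7*y^2 + 2*I*y^2 + y + 12*I*y + 6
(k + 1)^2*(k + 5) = k^3 + 7*k^2 + 11*k + 5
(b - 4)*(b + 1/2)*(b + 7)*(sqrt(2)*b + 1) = sqrt(2)*b^4 + b^3 + 7*sqrt(2)*b^3/2 - 53*sqrt(2)*b^2/2 + 7*b^2/2 - 53*b/2 - 14*sqrt(2)*b - 14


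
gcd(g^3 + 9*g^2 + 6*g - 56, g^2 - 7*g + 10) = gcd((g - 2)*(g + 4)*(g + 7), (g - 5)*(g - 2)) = g - 2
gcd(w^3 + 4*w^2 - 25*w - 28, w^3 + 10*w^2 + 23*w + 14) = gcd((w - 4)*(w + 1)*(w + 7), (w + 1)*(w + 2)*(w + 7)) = w^2 + 8*w + 7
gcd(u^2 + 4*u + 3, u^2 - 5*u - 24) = u + 3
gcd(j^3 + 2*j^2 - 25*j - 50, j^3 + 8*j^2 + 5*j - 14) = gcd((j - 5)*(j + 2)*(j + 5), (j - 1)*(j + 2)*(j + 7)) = j + 2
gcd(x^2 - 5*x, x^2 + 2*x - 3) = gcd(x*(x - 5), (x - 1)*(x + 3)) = 1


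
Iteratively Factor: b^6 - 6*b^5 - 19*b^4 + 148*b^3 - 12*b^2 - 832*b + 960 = (b + 4)*(b^5 - 10*b^4 + 21*b^3 + 64*b^2 - 268*b + 240) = (b - 5)*(b + 4)*(b^4 - 5*b^3 - 4*b^2 + 44*b - 48) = (b - 5)*(b - 2)*(b + 4)*(b^3 - 3*b^2 - 10*b + 24) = (b - 5)*(b - 4)*(b - 2)*(b + 4)*(b^2 + b - 6) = (b - 5)*(b - 4)*(b - 2)*(b + 3)*(b + 4)*(b - 2)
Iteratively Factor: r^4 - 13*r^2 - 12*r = (r - 4)*(r^3 + 4*r^2 + 3*r) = (r - 4)*(r + 1)*(r^2 + 3*r) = r*(r - 4)*(r + 1)*(r + 3)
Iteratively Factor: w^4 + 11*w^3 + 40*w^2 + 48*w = (w + 3)*(w^3 + 8*w^2 + 16*w) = (w + 3)*(w + 4)*(w^2 + 4*w) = w*(w + 3)*(w + 4)*(w + 4)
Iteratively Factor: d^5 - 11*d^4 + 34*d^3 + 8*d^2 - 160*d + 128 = (d + 2)*(d^4 - 13*d^3 + 60*d^2 - 112*d + 64) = (d - 4)*(d + 2)*(d^3 - 9*d^2 + 24*d - 16) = (d - 4)^2*(d + 2)*(d^2 - 5*d + 4) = (d - 4)^2*(d - 1)*(d + 2)*(d - 4)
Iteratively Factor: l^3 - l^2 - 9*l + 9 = (l + 3)*(l^2 - 4*l + 3) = (l - 3)*(l + 3)*(l - 1)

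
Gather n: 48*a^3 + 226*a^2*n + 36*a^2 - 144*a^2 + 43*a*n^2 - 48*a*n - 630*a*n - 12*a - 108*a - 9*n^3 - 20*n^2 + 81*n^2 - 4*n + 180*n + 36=48*a^3 - 108*a^2 - 120*a - 9*n^3 + n^2*(43*a + 61) + n*(226*a^2 - 678*a + 176) + 36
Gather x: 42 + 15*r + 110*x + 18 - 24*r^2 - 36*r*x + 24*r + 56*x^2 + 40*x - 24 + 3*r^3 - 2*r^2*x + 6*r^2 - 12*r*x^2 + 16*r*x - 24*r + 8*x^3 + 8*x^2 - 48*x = 3*r^3 - 18*r^2 + 15*r + 8*x^3 + x^2*(64 - 12*r) + x*(-2*r^2 - 20*r + 102) + 36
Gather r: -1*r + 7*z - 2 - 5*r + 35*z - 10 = -6*r + 42*z - 12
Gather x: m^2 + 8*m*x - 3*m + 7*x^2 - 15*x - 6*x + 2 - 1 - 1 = m^2 - 3*m + 7*x^2 + x*(8*m - 21)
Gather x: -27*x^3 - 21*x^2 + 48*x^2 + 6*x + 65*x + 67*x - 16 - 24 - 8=-27*x^3 + 27*x^2 + 138*x - 48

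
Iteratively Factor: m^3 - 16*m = (m + 4)*(m^2 - 4*m) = m*(m + 4)*(m - 4)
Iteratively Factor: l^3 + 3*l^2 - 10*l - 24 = (l + 4)*(l^2 - l - 6) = (l + 2)*(l + 4)*(l - 3)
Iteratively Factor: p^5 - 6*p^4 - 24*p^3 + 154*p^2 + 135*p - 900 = (p - 5)*(p^4 - p^3 - 29*p^2 + 9*p + 180) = (p - 5)^2*(p^3 + 4*p^2 - 9*p - 36) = (p - 5)^2*(p - 3)*(p^2 + 7*p + 12) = (p - 5)^2*(p - 3)*(p + 4)*(p + 3)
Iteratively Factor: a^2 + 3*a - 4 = (a + 4)*(a - 1)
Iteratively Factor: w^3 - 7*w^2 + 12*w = (w)*(w^2 - 7*w + 12) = w*(w - 4)*(w - 3)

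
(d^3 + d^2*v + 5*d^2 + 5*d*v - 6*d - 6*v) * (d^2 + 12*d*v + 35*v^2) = d^5 + 13*d^4*v + 5*d^4 + 47*d^3*v^2 + 65*d^3*v - 6*d^3 + 35*d^2*v^3 + 235*d^2*v^2 - 78*d^2*v + 175*d*v^3 - 282*d*v^2 - 210*v^3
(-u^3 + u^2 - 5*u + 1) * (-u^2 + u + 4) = u^5 - 2*u^4 + 2*u^3 - 2*u^2 - 19*u + 4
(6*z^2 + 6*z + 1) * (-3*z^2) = -18*z^4 - 18*z^3 - 3*z^2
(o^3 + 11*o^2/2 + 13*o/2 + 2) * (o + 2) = o^4 + 15*o^3/2 + 35*o^2/2 + 15*o + 4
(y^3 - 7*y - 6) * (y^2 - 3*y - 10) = y^5 - 3*y^4 - 17*y^3 + 15*y^2 + 88*y + 60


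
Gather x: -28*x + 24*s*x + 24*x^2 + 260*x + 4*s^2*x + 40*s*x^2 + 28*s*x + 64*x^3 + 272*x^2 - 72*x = 64*x^3 + x^2*(40*s + 296) + x*(4*s^2 + 52*s + 160)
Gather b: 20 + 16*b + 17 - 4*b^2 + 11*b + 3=-4*b^2 + 27*b + 40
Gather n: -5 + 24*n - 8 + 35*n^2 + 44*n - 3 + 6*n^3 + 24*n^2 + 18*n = 6*n^3 + 59*n^2 + 86*n - 16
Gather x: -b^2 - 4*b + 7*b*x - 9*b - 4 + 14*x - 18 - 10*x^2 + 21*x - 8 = -b^2 - 13*b - 10*x^2 + x*(7*b + 35) - 30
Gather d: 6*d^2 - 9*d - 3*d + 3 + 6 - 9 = 6*d^2 - 12*d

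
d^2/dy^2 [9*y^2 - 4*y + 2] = 18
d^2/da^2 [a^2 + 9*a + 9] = 2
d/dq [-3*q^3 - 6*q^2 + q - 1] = -9*q^2 - 12*q + 1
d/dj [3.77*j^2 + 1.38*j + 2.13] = 7.54*j + 1.38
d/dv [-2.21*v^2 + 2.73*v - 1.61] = 2.73 - 4.42*v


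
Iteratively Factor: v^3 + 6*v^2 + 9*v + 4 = (v + 4)*(v^2 + 2*v + 1) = (v + 1)*(v + 4)*(v + 1)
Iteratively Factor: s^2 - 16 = (s - 4)*(s + 4)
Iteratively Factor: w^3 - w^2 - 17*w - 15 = (w + 1)*(w^2 - 2*w - 15) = (w - 5)*(w + 1)*(w + 3)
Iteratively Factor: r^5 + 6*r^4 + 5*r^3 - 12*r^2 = (r - 1)*(r^4 + 7*r^3 + 12*r^2) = (r - 1)*(r + 4)*(r^3 + 3*r^2) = (r - 1)*(r + 3)*(r + 4)*(r^2) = r*(r - 1)*(r + 3)*(r + 4)*(r)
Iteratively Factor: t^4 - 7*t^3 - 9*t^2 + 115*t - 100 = (t + 4)*(t^3 - 11*t^2 + 35*t - 25) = (t - 5)*(t + 4)*(t^2 - 6*t + 5) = (t - 5)^2*(t + 4)*(t - 1)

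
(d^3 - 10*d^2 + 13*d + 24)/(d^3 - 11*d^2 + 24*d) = (d + 1)/d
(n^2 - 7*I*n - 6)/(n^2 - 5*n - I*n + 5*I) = (n - 6*I)/(n - 5)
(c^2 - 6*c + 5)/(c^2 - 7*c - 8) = (-c^2 + 6*c - 5)/(-c^2 + 7*c + 8)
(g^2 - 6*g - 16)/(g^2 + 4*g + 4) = (g - 8)/(g + 2)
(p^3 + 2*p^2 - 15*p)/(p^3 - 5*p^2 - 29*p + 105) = p/(p - 7)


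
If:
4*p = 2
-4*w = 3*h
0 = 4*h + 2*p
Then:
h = -1/4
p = 1/2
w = 3/16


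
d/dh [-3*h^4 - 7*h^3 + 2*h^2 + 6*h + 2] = -12*h^3 - 21*h^2 + 4*h + 6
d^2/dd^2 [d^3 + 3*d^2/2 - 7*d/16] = 6*d + 3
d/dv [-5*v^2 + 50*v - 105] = 50 - 10*v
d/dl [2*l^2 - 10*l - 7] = 4*l - 10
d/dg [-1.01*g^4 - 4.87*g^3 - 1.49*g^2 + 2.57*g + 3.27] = -4.04*g^3 - 14.61*g^2 - 2.98*g + 2.57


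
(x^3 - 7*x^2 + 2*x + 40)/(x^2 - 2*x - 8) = x - 5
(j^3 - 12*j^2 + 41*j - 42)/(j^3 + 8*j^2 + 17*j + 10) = (j^3 - 12*j^2 + 41*j - 42)/(j^3 + 8*j^2 + 17*j + 10)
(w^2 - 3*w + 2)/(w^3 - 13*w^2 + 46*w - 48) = (w - 1)/(w^2 - 11*w + 24)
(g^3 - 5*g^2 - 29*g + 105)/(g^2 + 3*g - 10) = (g^2 - 10*g + 21)/(g - 2)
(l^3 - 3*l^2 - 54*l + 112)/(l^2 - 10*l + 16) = l + 7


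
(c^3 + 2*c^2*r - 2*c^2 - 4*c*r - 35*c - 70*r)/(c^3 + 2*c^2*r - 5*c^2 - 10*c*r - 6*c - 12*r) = (c^2 - 2*c - 35)/(c^2 - 5*c - 6)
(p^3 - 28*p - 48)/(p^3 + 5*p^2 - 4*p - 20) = (p^2 - 2*p - 24)/(p^2 + 3*p - 10)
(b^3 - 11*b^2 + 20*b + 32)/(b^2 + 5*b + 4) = (b^2 - 12*b + 32)/(b + 4)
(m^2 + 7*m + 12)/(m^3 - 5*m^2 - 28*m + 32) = (m + 3)/(m^2 - 9*m + 8)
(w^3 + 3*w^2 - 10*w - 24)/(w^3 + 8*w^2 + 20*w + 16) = (w - 3)/(w + 2)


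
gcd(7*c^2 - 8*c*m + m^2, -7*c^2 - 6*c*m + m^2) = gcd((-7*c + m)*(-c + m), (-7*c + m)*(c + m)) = 7*c - m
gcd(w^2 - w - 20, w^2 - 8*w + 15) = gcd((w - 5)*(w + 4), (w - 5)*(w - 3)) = w - 5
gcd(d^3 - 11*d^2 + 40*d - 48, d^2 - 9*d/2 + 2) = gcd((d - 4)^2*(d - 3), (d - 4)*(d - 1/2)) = d - 4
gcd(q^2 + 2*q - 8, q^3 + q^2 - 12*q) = q + 4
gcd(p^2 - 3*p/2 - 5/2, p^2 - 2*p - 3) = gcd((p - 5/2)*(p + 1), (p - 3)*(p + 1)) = p + 1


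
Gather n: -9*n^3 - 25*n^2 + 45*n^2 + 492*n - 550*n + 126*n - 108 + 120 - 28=-9*n^3 + 20*n^2 + 68*n - 16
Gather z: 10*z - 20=10*z - 20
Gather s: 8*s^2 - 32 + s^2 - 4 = 9*s^2 - 36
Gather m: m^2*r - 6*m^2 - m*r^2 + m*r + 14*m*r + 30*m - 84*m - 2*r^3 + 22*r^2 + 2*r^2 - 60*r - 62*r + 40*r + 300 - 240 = m^2*(r - 6) + m*(-r^2 + 15*r - 54) - 2*r^3 + 24*r^2 - 82*r + 60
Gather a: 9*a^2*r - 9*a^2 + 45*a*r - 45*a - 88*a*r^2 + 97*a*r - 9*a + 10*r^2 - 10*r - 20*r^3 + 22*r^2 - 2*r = a^2*(9*r - 9) + a*(-88*r^2 + 142*r - 54) - 20*r^3 + 32*r^2 - 12*r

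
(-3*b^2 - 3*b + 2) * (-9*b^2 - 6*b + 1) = 27*b^4 + 45*b^3 - 3*b^2 - 15*b + 2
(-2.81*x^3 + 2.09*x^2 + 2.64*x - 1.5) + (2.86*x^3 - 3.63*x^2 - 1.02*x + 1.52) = 0.0499999999999998*x^3 - 1.54*x^2 + 1.62*x + 0.02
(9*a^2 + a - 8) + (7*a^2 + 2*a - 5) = 16*a^2 + 3*a - 13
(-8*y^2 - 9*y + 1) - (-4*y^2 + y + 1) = -4*y^2 - 10*y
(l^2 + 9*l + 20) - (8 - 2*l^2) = 3*l^2 + 9*l + 12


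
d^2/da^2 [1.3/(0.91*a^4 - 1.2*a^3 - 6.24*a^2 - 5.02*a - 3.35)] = ((-14.196*a^2 + 9.36*a + 16.224)*(-0.91*a^4 + 1.2*a^3 + 6.24*a^2 + 5.02*a + 3.35) - 1.3*(-7.28*a^3 + 7.2*a^2 + 24.96*a + 10.04)*(-3.64*a^3 + 3.6*a^2 + 12.48*a + 5.02))/(-0.91*a^4 + 1.2*a^3 + 6.24*a^2 + 5.02*a + 3.35)^3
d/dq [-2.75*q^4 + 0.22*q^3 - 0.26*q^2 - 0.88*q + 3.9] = -11.0*q^3 + 0.66*q^2 - 0.52*q - 0.88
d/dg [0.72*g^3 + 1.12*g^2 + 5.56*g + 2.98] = 2.16*g^2 + 2.24*g + 5.56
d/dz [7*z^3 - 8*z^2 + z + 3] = 21*z^2 - 16*z + 1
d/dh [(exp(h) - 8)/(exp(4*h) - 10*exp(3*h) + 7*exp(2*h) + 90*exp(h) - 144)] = (-3*exp(2*h) + 4*exp(h) + 9)*exp(h)/(exp(6*h) - 4*exp(5*h) - 14*exp(4*h) + 72*exp(3*h) + 9*exp(2*h) - 324*exp(h) + 324)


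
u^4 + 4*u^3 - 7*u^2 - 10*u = u*(u - 2)*(u + 1)*(u + 5)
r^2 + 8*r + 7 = (r + 1)*(r + 7)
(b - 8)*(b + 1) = b^2 - 7*b - 8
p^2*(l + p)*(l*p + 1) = l^2*p^3 + l*p^4 + l*p^2 + p^3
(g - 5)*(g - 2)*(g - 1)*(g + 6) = g^4 - 2*g^3 - 31*g^2 + 92*g - 60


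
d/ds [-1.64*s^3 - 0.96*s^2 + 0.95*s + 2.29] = -4.92*s^2 - 1.92*s + 0.95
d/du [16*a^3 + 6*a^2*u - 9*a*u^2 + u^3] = 6*a^2 - 18*a*u + 3*u^2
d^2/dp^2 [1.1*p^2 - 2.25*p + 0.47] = 2.20000000000000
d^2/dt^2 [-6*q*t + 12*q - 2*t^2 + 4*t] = -4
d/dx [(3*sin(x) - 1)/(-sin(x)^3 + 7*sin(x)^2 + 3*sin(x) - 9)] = (6*sin(x)^3 - 24*sin(x)^2 + 14*sin(x) - 24)*cos(x)/(sin(x)^3 - 7*sin(x)^2 - 3*sin(x) + 9)^2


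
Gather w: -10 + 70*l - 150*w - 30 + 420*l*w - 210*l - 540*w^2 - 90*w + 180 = -140*l - 540*w^2 + w*(420*l - 240) + 140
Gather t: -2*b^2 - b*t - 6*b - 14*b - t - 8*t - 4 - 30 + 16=-2*b^2 - 20*b + t*(-b - 9) - 18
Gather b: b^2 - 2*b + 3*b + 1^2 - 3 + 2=b^2 + b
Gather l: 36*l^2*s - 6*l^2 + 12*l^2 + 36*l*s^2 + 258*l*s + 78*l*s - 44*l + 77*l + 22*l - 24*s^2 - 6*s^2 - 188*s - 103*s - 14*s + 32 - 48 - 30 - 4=l^2*(36*s + 6) + l*(36*s^2 + 336*s + 55) - 30*s^2 - 305*s - 50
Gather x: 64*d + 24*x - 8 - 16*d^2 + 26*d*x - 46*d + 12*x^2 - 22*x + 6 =-16*d^2 + 18*d + 12*x^2 + x*(26*d + 2) - 2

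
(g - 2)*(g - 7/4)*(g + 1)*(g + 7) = g^4 + 17*g^3/4 - 39*g^2/2 + 7*g/4 + 49/2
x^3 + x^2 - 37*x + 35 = (x - 5)*(x - 1)*(x + 7)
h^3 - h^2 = h^2*(h - 1)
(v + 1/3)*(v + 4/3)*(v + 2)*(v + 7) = v^4 + 32*v^3/3 + 265*v^2/9 + 82*v/3 + 56/9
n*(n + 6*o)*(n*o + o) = n^3*o + 6*n^2*o^2 + n^2*o + 6*n*o^2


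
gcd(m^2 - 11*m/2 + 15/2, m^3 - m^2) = 1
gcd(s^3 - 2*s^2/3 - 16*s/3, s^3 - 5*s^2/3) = s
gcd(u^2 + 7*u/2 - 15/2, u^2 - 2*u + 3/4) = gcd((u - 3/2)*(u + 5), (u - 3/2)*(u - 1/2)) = u - 3/2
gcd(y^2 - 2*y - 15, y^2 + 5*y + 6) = y + 3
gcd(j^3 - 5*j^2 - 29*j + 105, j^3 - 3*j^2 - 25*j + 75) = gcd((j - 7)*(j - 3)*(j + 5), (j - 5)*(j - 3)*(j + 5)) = j^2 + 2*j - 15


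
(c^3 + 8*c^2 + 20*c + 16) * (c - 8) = c^4 - 44*c^2 - 144*c - 128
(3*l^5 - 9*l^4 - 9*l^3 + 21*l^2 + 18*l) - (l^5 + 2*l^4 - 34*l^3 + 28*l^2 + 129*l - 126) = 2*l^5 - 11*l^4 + 25*l^3 - 7*l^2 - 111*l + 126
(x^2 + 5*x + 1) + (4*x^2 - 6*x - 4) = 5*x^2 - x - 3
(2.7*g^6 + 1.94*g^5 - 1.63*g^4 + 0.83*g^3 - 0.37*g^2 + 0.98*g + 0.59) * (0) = 0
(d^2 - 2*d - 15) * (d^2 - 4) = d^4 - 2*d^3 - 19*d^2 + 8*d + 60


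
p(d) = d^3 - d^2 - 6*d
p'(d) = 3*d^2 - 2*d - 6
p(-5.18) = -134.74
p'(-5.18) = 84.86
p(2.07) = -7.84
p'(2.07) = 2.71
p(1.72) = -8.19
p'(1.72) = -0.56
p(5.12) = 77.28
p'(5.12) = 62.40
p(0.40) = -2.50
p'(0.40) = -6.32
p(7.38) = 303.20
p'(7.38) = 142.63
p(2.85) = -2.07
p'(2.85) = 12.67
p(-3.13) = -21.68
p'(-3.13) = 29.65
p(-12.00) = -1800.00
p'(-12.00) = 450.00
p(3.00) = 0.00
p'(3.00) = 15.00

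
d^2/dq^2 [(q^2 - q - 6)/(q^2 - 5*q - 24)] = 4*(2*q^3 + 27*q^2 + 9*q + 201)/(q^6 - 15*q^5 + 3*q^4 + 595*q^3 - 72*q^2 - 8640*q - 13824)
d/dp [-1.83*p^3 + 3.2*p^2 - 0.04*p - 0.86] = -5.49*p^2 + 6.4*p - 0.04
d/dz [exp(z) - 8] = exp(z)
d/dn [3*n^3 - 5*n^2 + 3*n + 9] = 9*n^2 - 10*n + 3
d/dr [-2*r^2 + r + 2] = 1 - 4*r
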